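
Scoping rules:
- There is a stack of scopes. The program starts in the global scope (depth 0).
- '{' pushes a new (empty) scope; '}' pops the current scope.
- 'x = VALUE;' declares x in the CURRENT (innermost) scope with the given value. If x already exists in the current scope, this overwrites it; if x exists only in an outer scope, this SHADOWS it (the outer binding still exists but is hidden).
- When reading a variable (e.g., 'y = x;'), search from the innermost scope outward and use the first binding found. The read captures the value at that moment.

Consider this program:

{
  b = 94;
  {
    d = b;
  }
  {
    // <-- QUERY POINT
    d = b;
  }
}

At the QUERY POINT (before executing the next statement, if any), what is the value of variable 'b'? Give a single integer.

Answer: 94

Derivation:
Step 1: enter scope (depth=1)
Step 2: declare b=94 at depth 1
Step 3: enter scope (depth=2)
Step 4: declare d=(read b)=94 at depth 2
Step 5: exit scope (depth=1)
Step 6: enter scope (depth=2)
Visible at query point: b=94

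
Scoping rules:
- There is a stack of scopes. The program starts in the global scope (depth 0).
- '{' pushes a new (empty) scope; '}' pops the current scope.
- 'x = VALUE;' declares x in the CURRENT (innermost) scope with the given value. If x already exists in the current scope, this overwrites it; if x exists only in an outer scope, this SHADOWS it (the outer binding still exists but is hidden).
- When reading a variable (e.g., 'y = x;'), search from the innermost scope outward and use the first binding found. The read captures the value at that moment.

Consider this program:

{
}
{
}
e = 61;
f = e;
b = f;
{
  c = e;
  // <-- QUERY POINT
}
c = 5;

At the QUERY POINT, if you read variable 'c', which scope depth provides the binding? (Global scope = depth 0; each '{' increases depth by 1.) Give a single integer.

Step 1: enter scope (depth=1)
Step 2: exit scope (depth=0)
Step 3: enter scope (depth=1)
Step 4: exit scope (depth=0)
Step 5: declare e=61 at depth 0
Step 6: declare f=(read e)=61 at depth 0
Step 7: declare b=(read f)=61 at depth 0
Step 8: enter scope (depth=1)
Step 9: declare c=(read e)=61 at depth 1
Visible at query point: b=61 c=61 e=61 f=61

Answer: 1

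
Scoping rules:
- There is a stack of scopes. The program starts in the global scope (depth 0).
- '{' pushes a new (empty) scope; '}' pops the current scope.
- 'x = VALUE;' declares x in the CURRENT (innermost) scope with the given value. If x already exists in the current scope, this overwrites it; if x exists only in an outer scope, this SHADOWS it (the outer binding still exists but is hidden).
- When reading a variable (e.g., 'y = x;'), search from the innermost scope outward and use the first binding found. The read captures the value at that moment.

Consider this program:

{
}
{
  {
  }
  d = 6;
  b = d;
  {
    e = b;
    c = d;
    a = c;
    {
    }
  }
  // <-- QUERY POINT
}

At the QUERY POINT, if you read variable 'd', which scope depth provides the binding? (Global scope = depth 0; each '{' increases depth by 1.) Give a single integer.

Answer: 1

Derivation:
Step 1: enter scope (depth=1)
Step 2: exit scope (depth=0)
Step 3: enter scope (depth=1)
Step 4: enter scope (depth=2)
Step 5: exit scope (depth=1)
Step 6: declare d=6 at depth 1
Step 7: declare b=(read d)=6 at depth 1
Step 8: enter scope (depth=2)
Step 9: declare e=(read b)=6 at depth 2
Step 10: declare c=(read d)=6 at depth 2
Step 11: declare a=(read c)=6 at depth 2
Step 12: enter scope (depth=3)
Step 13: exit scope (depth=2)
Step 14: exit scope (depth=1)
Visible at query point: b=6 d=6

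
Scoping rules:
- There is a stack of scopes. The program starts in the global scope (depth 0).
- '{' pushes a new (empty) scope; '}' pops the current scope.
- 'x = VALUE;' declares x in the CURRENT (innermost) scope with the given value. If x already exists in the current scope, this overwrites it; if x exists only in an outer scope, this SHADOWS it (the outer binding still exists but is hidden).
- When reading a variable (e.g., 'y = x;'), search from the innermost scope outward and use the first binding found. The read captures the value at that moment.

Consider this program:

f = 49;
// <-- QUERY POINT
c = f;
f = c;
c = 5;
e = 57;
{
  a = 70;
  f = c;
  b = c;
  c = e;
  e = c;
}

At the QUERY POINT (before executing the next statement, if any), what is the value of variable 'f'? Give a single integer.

Step 1: declare f=49 at depth 0
Visible at query point: f=49

Answer: 49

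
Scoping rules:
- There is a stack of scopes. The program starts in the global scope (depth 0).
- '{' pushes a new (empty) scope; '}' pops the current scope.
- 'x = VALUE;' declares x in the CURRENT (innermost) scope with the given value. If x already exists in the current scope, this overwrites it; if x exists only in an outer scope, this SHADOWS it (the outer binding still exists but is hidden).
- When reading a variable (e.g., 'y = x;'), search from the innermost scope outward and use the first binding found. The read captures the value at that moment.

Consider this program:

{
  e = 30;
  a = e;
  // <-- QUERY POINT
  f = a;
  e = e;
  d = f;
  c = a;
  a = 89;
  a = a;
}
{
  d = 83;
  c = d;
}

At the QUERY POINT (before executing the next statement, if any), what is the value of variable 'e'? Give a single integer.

Answer: 30

Derivation:
Step 1: enter scope (depth=1)
Step 2: declare e=30 at depth 1
Step 3: declare a=(read e)=30 at depth 1
Visible at query point: a=30 e=30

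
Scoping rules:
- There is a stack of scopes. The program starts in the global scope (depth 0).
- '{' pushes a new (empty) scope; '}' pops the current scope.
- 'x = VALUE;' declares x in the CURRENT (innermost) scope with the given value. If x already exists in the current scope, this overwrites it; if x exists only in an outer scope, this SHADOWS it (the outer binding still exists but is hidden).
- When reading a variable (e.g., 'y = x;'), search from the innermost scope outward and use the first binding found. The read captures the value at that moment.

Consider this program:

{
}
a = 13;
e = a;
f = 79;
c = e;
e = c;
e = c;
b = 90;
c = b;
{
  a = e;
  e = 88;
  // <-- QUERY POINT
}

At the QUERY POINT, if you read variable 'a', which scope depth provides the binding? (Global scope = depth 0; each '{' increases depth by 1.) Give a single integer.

Answer: 1

Derivation:
Step 1: enter scope (depth=1)
Step 2: exit scope (depth=0)
Step 3: declare a=13 at depth 0
Step 4: declare e=(read a)=13 at depth 0
Step 5: declare f=79 at depth 0
Step 6: declare c=(read e)=13 at depth 0
Step 7: declare e=(read c)=13 at depth 0
Step 8: declare e=(read c)=13 at depth 0
Step 9: declare b=90 at depth 0
Step 10: declare c=(read b)=90 at depth 0
Step 11: enter scope (depth=1)
Step 12: declare a=(read e)=13 at depth 1
Step 13: declare e=88 at depth 1
Visible at query point: a=13 b=90 c=90 e=88 f=79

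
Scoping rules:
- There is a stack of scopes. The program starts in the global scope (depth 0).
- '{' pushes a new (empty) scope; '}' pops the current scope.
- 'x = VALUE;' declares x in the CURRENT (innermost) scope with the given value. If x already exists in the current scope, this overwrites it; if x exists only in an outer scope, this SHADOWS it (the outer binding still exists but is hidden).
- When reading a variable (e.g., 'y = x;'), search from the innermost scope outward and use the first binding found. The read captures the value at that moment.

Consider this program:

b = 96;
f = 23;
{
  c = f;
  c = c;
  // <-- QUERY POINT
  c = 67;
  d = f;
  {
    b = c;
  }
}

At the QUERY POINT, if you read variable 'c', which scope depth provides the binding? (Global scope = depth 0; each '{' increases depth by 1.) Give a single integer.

Answer: 1

Derivation:
Step 1: declare b=96 at depth 0
Step 2: declare f=23 at depth 0
Step 3: enter scope (depth=1)
Step 4: declare c=(read f)=23 at depth 1
Step 5: declare c=(read c)=23 at depth 1
Visible at query point: b=96 c=23 f=23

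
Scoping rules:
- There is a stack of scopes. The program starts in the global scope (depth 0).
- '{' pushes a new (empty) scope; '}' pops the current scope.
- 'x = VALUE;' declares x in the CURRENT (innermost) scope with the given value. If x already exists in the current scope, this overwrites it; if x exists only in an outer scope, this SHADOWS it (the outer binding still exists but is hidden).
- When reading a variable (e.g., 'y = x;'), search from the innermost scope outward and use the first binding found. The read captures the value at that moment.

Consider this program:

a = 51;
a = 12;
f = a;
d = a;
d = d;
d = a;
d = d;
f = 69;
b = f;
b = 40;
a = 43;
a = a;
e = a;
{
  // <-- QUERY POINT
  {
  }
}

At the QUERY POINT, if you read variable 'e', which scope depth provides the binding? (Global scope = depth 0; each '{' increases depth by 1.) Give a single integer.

Answer: 0

Derivation:
Step 1: declare a=51 at depth 0
Step 2: declare a=12 at depth 0
Step 3: declare f=(read a)=12 at depth 0
Step 4: declare d=(read a)=12 at depth 0
Step 5: declare d=(read d)=12 at depth 0
Step 6: declare d=(read a)=12 at depth 0
Step 7: declare d=(read d)=12 at depth 0
Step 8: declare f=69 at depth 0
Step 9: declare b=(read f)=69 at depth 0
Step 10: declare b=40 at depth 0
Step 11: declare a=43 at depth 0
Step 12: declare a=(read a)=43 at depth 0
Step 13: declare e=(read a)=43 at depth 0
Step 14: enter scope (depth=1)
Visible at query point: a=43 b=40 d=12 e=43 f=69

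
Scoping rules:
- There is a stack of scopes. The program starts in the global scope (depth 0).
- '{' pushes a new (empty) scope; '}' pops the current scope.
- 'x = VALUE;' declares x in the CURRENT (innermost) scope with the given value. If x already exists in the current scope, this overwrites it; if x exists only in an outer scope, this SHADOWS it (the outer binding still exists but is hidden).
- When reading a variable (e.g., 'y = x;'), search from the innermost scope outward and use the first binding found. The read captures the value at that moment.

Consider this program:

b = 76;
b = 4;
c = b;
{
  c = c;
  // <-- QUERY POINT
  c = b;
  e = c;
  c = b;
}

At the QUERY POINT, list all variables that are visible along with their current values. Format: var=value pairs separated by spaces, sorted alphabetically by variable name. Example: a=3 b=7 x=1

Answer: b=4 c=4

Derivation:
Step 1: declare b=76 at depth 0
Step 2: declare b=4 at depth 0
Step 3: declare c=(read b)=4 at depth 0
Step 4: enter scope (depth=1)
Step 5: declare c=(read c)=4 at depth 1
Visible at query point: b=4 c=4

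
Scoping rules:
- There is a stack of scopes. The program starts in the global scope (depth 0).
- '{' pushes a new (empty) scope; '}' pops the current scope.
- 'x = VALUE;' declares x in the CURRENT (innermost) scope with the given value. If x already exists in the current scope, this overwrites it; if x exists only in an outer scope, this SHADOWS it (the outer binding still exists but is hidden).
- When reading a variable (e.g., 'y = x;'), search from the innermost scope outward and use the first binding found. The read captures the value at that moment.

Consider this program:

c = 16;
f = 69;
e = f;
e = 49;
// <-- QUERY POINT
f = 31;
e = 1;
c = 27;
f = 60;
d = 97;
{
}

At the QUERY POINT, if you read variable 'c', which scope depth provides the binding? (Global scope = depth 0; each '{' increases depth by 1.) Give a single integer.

Answer: 0

Derivation:
Step 1: declare c=16 at depth 0
Step 2: declare f=69 at depth 0
Step 3: declare e=(read f)=69 at depth 0
Step 4: declare e=49 at depth 0
Visible at query point: c=16 e=49 f=69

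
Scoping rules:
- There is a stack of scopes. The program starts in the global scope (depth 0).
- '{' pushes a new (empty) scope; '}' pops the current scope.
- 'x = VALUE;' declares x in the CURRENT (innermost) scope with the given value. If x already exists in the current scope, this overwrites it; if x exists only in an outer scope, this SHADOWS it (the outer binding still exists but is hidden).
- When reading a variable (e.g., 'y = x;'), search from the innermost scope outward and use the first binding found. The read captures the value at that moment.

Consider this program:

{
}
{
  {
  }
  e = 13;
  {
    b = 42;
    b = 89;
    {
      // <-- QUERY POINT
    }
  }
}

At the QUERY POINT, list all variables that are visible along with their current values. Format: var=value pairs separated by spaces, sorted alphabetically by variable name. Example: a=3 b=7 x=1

Step 1: enter scope (depth=1)
Step 2: exit scope (depth=0)
Step 3: enter scope (depth=1)
Step 4: enter scope (depth=2)
Step 5: exit scope (depth=1)
Step 6: declare e=13 at depth 1
Step 7: enter scope (depth=2)
Step 8: declare b=42 at depth 2
Step 9: declare b=89 at depth 2
Step 10: enter scope (depth=3)
Visible at query point: b=89 e=13

Answer: b=89 e=13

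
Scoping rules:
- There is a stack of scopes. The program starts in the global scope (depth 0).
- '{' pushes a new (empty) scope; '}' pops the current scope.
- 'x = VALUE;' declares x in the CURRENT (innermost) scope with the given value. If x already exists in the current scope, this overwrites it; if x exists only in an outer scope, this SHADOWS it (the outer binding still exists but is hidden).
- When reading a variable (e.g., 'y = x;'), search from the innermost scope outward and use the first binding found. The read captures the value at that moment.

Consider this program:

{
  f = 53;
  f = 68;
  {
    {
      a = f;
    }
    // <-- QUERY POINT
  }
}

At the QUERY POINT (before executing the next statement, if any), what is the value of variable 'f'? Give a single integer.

Step 1: enter scope (depth=1)
Step 2: declare f=53 at depth 1
Step 3: declare f=68 at depth 1
Step 4: enter scope (depth=2)
Step 5: enter scope (depth=3)
Step 6: declare a=(read f)=68 at depth 3
Step 7: exit scope (depth=2)
Visible at query point: f=68

Answer: 68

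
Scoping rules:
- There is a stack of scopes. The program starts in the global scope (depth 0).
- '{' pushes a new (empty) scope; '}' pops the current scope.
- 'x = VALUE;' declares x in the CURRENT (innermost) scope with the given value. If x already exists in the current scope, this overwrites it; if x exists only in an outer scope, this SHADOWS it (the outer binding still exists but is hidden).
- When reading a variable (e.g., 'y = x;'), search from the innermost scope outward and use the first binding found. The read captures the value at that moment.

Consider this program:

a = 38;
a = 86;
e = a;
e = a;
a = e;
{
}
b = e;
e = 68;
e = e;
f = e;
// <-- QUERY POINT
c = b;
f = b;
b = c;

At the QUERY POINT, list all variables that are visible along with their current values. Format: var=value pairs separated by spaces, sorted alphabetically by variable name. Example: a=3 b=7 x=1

Step 1: declare a=38 at depth 0
Step 2: declare a=86 at depth 0
Step 3: declare e=(read a)=86 at depth 0
Step 4: declare e=(read a)=86 at depth 0
Step 5: declare a=(read e)=86 at depth 0
Step 6: enter scope (depth=1)
Step 7: exit scope (depth=0)
Step 8: declare b=(read e)=86 at depth 0
Step 9: declare e=68 at depth 0
Step 10: declare e=(read e)=68 at depth 0
Step 11: declare f=(read e)=68 at depth 0
Visible at query point: a=86 b=86 e=68 f=68

Answer: a=86 b=86 e=68 f=68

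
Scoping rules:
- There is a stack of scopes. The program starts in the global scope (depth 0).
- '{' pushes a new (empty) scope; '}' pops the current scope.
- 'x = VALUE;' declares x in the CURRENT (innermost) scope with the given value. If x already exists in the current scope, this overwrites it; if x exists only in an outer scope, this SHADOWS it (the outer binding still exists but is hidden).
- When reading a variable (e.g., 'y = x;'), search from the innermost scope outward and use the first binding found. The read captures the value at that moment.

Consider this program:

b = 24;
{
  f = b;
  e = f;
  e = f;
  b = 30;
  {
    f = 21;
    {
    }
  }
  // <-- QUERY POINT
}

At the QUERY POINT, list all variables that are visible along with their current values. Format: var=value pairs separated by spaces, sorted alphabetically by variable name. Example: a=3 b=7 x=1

Answer: b=30 e=24 f=24

Derivation:
Step 1: declare b=24 at depth 0
Step 2: enter scope (depth=1)
Step 3: declare f=(read b)=24 at depth 1
Step 4: declare e=(read f)=24 at depth 1
Step 5: declare e=(read f)=24 at depth 1
Step 6: declare b=30 at depth 1
Step 7: enter scope (depth=2)
Step 8: declare f=21 at depth 2
Step 9: enter scope (depth=3)
Step 10: exit scope (depth=2)
Step 11: exit scope (depth=1)
Visible at query point: b=30 e=24 f=24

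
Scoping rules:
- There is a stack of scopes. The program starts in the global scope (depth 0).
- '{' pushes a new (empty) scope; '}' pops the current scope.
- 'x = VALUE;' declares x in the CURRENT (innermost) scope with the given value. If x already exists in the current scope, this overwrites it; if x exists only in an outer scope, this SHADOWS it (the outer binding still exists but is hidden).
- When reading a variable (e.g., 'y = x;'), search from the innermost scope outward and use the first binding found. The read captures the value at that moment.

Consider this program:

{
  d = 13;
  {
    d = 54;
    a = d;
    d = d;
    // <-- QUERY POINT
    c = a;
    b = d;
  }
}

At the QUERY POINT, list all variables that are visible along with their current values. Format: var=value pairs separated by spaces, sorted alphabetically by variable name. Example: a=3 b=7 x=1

Answer: a=54 d=54

Derivation:
Step 1: enter scope (depth=1)
Step 2: declare d=13 at depth 1
Step 3: enter scope (depth=2)
Step 4: declare d=54 at depth 2
Step 5: declare a=(read d)=54 at depth 2
Step 6: declare d=(read d)=54 at depth 2
Visible at query point: a=54 d=54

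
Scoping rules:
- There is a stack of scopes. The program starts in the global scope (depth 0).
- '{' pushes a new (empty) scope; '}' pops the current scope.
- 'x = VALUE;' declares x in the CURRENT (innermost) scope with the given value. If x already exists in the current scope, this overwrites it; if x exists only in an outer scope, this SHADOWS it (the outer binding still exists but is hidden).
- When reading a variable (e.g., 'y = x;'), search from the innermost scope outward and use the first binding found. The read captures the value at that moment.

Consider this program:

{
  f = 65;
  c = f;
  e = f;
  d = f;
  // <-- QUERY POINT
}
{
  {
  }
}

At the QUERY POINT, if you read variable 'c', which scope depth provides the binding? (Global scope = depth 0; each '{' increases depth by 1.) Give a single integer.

Answer: 1

Derivation:
Step 1: enter scope (depth=1)
Step 2: declare f=65 at depth 1
Step 3: declare c=(read f)=65 at depth 1
Step 4: declare e=(read f)=65 at depth 1
Step 5: declare d=(read f)=65 at depth 1
Visible at query point: c=65 d=65 e=65 f=65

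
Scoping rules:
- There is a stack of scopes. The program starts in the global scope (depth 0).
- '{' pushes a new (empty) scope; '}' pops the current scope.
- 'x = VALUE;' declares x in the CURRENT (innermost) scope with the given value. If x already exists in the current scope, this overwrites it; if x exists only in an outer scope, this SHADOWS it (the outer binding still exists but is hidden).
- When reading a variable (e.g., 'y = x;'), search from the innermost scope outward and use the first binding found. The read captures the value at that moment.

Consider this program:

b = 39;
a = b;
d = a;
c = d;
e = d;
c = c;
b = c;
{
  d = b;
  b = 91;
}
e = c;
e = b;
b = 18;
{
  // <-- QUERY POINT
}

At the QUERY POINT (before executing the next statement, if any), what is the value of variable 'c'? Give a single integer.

Answer: 39

Derivation:
Step 1: declare b=39 at depth 0
Step 2: declare a=(read b)=39 at depth 0
Step 3: declare d=(read a)=39 at depth 0
Step 4: declare c=(read d)=39 at depth 0
Step 5: declare e=(read d)=39 at depth 0
Step 6: declare c=(read c)=39 at depth 0
Step 7: declare b=(read c)=39 at depth 0
Step 8: enter scope (depth=1)
Step 9: declare d=(read b)=39 at depth 1
Step 10: declare b=91 at depth 1
Step 11: exit scope (depth=0)
Step 12: declare e=(read c)=39 at depth 0
Step 13: declare e=(read b)=39 at depth 0
Step 14: declare b=18 at depth 0
Step 15: enter scope (depth=1)
Visible at query point: a=39 b=18 c=39 d=39 e=39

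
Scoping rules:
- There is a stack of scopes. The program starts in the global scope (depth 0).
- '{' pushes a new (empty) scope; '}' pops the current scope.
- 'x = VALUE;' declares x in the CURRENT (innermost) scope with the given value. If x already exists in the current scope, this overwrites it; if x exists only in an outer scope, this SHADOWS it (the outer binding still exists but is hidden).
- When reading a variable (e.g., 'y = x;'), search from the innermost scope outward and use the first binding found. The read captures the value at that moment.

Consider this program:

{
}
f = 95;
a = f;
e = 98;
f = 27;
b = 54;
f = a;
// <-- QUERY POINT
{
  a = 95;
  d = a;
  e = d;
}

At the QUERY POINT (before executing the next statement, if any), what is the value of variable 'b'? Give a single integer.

Answer: 54

Derivation:
Step 1: enter scope (depth=1)
Step 2: exit scope (depth=0)
Step 3: declare f=95 at depth 0
Step 4: declare a=(read f)=95 at depth 0
Step 5: declare e=98 at depth 0
Step 6: declare f=27 at depth 0
Step 7: declare b=54 at depth 0
Step 8: declare f=(read a)=95 at depth 0
Visible at query point: a=95 b=54 e=98 f=95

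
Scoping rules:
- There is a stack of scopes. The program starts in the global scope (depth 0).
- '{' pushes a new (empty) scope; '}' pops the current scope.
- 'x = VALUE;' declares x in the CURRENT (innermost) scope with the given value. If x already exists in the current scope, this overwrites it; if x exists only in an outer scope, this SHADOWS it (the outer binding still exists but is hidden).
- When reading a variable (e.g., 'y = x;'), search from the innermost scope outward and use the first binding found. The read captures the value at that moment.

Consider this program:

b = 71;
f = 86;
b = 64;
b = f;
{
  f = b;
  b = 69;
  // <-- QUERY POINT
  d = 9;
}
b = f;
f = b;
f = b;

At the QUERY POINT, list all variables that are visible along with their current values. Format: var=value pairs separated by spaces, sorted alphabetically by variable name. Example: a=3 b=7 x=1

Answer: b=69 f=86

Derivation:
Step 1: declare b=71 at depth 0
Step 2: declare f=86 at depth 0
Step 3: declare b=64 at depth 0
Step 4: declare b=(read f)=86 at depth 0
Step 5: enter scope (depth=1)
Step 6: declare f=(read b)=86 at depth 1
Step 7: declare b=69 at depth 1
Visible at query point: b=69 f=86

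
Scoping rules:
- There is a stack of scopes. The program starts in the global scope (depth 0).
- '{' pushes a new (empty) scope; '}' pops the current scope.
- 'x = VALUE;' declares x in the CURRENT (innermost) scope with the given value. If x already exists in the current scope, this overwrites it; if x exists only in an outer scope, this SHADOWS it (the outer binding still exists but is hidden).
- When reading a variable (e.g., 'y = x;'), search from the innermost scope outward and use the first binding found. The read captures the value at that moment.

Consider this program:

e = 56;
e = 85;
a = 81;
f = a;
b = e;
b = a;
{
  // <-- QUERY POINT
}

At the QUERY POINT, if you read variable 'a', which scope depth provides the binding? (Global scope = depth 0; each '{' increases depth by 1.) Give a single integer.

Step 1: declare e=56 at depth 0
Step 2: declare e=85 at depth 0
Step 3: declare a=81 at depth 0
Step 4: declare f=(read a)=81 at depth 0
Step 5: declare b=(read e)=85 at depth 0
Step 6: declare b=(read a)=81 at depth 0
Step 7: enter scope (depth=1)
Visible at query point: a=81 b=81 e=85 f=81

Answer: 0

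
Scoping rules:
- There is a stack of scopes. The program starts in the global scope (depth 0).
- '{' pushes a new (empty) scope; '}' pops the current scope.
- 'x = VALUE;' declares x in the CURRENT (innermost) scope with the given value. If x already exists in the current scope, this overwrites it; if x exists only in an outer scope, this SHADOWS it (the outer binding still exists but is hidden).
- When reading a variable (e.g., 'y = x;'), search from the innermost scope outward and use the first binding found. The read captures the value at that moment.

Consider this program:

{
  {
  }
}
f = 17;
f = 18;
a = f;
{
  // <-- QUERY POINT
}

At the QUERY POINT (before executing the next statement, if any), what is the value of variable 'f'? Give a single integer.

Step 1: enter scope (depth=1)
Step 2: enter scope (depth=2)
Step 3: exit scope (depth=1)
Step 4: exit scope (depth=0)
Step 5: declare f=17 at depth 0
Step 6: declare f=18 at depth 0
Step 7: declare a=(read f)=18 at depth 0
Step 8: enter scope (depth=1)
Visible at query point: a=18 f=18

Answer: 18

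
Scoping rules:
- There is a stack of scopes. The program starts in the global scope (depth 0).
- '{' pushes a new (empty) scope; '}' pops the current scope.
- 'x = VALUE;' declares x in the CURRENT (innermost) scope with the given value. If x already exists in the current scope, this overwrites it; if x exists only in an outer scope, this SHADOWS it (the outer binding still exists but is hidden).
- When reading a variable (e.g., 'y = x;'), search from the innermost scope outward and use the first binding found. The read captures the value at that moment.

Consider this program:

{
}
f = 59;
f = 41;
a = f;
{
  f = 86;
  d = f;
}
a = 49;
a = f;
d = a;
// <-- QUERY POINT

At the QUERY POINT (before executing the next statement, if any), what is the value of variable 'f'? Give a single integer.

Answer: 41

Derivation:
Step 1: enter scope (depth=1)
Step 2: exit scope (depth=0)
Step 3: declare f=59 at depth 0
Step 4: declare f=41 at depth 0
Step 5: declare a=(read f)=41 at depth 0
Step 6: enter scope (depth=1)
Step 7: declare f=86 at depth 1
Step 8: declare d=(read f)=86 at depth 1
Step 9: exit scope (depth=0)
Step 10: declare a=49 at depth 0
Step 11: declare a=(read f)=41 at depth 0
Step 12: declare d=(read a)=41 at depth 0
Visible at query point: a=41 d=41 f=41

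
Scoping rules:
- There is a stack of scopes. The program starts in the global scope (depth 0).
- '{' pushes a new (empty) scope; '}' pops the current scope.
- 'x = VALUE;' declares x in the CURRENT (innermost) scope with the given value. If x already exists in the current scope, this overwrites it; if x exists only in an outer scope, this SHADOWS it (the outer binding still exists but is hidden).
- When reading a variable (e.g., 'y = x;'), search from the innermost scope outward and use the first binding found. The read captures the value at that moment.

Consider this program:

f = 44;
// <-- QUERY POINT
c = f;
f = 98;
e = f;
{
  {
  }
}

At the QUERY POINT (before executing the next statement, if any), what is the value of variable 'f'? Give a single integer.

Step 1: declare f=44 at depth 0
Visible at query point: f=44

Answer: 44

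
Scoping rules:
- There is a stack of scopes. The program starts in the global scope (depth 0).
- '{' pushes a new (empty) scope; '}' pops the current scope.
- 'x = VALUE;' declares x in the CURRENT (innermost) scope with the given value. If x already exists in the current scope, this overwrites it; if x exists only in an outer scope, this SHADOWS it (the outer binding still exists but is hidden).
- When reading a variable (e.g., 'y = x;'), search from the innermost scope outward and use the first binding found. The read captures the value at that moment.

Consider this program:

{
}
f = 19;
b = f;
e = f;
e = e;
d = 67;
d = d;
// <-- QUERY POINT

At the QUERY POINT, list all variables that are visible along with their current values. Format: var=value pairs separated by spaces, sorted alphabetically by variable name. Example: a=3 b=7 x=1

Step 1: enter scope (depth=1)
Step 2: exit scope (depth=0)
Step 3: declare f=19 at depth 0
Step 4: declare b=(read f)=19 at depth 0
Step 5: declare e=(read f)=19 at depth 0
Step 6: declare e=(read e)=19 at depth 0
Step 7: declare d=67 at depth 0
Step 8: declare d=(read d)=67 at depth 0
Visible at query point: b=19 d=67 e=19 f=19

Answer: b=19 d=67 e=19 f=19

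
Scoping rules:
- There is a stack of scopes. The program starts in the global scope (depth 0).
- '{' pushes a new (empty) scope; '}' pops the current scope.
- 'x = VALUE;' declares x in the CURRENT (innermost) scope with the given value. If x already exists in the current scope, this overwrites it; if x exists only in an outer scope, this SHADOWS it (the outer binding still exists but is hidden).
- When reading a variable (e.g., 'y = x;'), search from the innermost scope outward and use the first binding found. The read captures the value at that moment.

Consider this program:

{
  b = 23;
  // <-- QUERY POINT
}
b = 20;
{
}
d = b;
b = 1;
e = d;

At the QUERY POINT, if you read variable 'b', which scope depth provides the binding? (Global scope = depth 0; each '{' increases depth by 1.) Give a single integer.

Answer: 1

Derivation:
Step 1: enter scope (depth=1)
Step 2: declare b=23 at depth 1
Visible at query point: b=23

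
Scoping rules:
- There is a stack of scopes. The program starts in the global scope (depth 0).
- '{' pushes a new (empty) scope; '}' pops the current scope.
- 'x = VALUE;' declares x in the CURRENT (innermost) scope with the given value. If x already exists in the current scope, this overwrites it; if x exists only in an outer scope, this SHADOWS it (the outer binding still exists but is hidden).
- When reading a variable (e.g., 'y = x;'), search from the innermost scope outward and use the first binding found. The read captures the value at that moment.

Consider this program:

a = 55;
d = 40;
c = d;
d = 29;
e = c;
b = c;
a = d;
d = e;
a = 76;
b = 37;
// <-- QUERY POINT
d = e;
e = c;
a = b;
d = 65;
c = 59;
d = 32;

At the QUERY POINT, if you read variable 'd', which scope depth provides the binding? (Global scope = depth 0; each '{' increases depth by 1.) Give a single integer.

Answer: 0

Derivation:
Step 1: declare a=55 at depth 0
Step 2: declare d=40 at depth 0
Step 3: declare c=(read d)=40 at depth 0
Step 4: declare d=29 at depth 0
Step 5: declare e=(read c)=40 at depth 0
Step 6: declare b=(read c)=40 at depth 0
Step 7: declare a=(read d)=29 at depth 0
Step 8: declare d=(read e)=40 at depth 0
Step 9: declare a=76 at depth 0
Step 10: declare b=37 at depth 0
Visible at query point: a=76 b=37 c=40 d=40 e=40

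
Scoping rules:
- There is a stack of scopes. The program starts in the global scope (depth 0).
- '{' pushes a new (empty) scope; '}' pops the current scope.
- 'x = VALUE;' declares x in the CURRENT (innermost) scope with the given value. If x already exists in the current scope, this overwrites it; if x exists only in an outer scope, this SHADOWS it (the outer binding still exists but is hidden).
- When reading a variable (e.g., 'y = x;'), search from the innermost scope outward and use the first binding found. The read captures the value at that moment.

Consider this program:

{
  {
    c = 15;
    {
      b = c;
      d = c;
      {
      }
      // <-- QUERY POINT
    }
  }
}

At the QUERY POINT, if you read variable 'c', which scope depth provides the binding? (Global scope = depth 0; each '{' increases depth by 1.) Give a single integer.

Answer: 2

Derivation:
Step 1: enter scope (depth=1)
Step 2: enter scope (depth=2)
Step 3: declare c=15 at depth 2
Step 4: enter scope (depth=3)
Step 5: declare b=(read c)=15 at depth 3
Step 6: declare d=(read c)=15 at depth 3
Step 7: enter scope (depth=4)
Step 8: exit scope (depth=3)
Visible at query point: b=15 c=15 d=15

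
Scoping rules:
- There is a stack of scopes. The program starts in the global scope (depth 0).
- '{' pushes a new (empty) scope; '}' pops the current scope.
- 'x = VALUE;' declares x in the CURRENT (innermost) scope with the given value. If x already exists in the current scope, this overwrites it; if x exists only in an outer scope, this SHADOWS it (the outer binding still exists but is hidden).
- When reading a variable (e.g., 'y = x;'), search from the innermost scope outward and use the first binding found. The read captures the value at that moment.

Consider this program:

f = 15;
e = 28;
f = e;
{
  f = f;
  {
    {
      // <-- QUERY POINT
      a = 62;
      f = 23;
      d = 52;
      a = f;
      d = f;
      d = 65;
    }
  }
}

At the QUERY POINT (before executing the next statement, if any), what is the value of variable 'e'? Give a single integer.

Answer: 28

Derivation:
Step 1: declare f=15 at depth 0
Step 2: declare e=28 at depth 0
Step 3: declare f=(read e)=28 at depth 0
Step 4: enter scope (depth=1)
Step 5: declare f=(read f)=28 at depth 1
Step 6: enter scope (depth=2)
Step 7: enter scope (depth=3)
Visible at query point: e=28 f=28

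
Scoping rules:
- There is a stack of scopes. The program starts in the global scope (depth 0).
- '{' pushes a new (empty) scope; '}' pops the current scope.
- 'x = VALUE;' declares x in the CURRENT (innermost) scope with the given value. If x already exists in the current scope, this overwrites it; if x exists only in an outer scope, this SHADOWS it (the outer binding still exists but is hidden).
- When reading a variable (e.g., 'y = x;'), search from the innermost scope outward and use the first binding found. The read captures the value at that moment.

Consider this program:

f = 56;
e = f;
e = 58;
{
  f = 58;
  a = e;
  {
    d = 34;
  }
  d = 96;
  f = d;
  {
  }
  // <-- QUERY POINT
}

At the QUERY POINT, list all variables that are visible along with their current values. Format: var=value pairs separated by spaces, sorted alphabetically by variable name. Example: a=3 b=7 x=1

Step 1: declare f=56 at depth 0
Step 2: declare e=(read f)=56 at depth 0
Step 3: declare e=58 at depth 0
Step 4: enter scope (depth=1)
Step 5: declare f=58 at depth 1
Step 6: declare a=(read e)=58 at depth 1
Step 7: enter scope (depth=2)
Step 8: declare d=34 at depth 2
Step 9: exit scope (depth=1)
Step 10: declare d=96 at depth 1
Step 11: declare f=(read d)=96 at depth 1
Step 12: enter scope (depth=2)
Step 13: exit scope (depth=1)
Visible at query point: a=58 d=96 e=58 f=96

Answer: a=58 d=96 e=58 f=96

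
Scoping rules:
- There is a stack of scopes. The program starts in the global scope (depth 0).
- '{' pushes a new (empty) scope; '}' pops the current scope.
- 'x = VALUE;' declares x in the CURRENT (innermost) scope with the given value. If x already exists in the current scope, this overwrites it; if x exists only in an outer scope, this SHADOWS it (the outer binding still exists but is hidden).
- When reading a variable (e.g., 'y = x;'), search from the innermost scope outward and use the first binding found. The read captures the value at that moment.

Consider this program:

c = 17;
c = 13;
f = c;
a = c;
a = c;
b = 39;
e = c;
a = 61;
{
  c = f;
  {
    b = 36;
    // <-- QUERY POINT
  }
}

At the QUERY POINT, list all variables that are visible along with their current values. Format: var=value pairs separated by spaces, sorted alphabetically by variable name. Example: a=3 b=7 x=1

Step 1: declare c=17 at depth 0
Step 2: declare c=13 at depth 0
Step 3: declare f=(read c)=13 at depth 0
Step 4: declare a=(read c)=13 at depth 0
Step 5: declare a=(read c)=13 at depth 0
Step 6: declare b=39 at depth 0
Step 7: declare e=(read c)=13 at depth 0
Step 8: declare a=61 at depth 0
Step 9: enter scope (depth=1)
Step 10: declare c=(read f)=13 at depth 1
Step 11: enter scope (depth=2)
Step 12: declare b=36 at depth 2
Visible at query point: a=61 b=36 c=13 e=13 f=13

Answer: a=61 b=36 c=13 e=13 f=13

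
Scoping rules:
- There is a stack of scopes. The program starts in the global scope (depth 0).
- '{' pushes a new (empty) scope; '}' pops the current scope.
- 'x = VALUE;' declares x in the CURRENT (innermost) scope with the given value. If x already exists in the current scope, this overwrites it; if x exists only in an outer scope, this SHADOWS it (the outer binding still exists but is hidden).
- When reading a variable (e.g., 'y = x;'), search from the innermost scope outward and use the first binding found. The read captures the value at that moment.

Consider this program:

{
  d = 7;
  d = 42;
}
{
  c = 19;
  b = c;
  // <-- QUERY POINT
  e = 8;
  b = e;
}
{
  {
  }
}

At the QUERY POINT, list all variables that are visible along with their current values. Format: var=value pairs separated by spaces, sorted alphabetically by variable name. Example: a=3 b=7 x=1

Step 1: enter scope (depth=1)
Step 2: declare d=7 at depth 1
Step 3: declare d=42 at depth 1
Step 4: exit scope (depth=0)
Step 5: enter scope (depth=1)
Step 6: declare c=19 at depth 1
Step 7: declare b=(read c)=19 at depth 1
Visible at query point: b=19 c=19

Answer: b=19 c=19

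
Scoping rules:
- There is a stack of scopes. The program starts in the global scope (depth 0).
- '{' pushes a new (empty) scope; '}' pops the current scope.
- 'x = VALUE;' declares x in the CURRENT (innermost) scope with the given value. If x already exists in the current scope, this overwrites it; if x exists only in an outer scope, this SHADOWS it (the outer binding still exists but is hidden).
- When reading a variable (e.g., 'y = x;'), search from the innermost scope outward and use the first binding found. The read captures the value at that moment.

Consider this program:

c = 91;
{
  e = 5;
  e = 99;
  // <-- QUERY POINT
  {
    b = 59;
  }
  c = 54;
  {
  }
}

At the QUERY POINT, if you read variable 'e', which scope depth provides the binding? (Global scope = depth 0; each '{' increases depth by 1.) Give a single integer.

Step 1: declare c=91 at depth 0
Step 2: enter scope (depth=1)
Step 3: declare e=5 at depth 1
Step 4: declare e=99 at depth 1
Visible at query point: c=91 e=99

Answer: 1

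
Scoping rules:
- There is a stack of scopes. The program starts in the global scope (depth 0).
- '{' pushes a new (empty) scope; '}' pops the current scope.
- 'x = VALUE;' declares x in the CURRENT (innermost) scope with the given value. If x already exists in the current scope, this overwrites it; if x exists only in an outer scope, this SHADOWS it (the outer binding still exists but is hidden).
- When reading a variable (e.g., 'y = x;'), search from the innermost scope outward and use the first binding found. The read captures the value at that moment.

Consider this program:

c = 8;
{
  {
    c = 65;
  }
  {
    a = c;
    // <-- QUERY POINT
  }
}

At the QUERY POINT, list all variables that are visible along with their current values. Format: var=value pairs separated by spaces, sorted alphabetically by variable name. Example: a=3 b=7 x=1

Step 1: declare c=8 at depth 0
Step 2: enter scope (depth=1)
Step 3: enter scope (depth=2)
Step 4: declare c=65 at depth 2
Step 5: exit scope (depth=1)
Step 6: enter scope (depth=2)
Step 7: declare a=(read c)=8 at depth 2
Visible at query point: a=8 c=8

Answer: a=8 c=8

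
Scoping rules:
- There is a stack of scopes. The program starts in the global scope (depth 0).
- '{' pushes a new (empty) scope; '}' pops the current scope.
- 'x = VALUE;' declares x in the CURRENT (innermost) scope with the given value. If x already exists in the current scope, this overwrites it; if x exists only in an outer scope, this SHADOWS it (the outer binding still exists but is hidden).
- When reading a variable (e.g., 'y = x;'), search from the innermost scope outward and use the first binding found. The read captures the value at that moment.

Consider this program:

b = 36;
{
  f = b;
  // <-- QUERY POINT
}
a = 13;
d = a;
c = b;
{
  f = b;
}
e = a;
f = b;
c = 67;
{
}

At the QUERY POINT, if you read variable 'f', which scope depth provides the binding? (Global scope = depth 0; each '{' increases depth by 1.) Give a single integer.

Answer: 1

Derivation:
Step 1: declare b=36 at depth 0
Step 2: enter scope (depth=1)
Step 3: declare f=(read b)=36 at depth 1
Visible at query point: b=36 f=36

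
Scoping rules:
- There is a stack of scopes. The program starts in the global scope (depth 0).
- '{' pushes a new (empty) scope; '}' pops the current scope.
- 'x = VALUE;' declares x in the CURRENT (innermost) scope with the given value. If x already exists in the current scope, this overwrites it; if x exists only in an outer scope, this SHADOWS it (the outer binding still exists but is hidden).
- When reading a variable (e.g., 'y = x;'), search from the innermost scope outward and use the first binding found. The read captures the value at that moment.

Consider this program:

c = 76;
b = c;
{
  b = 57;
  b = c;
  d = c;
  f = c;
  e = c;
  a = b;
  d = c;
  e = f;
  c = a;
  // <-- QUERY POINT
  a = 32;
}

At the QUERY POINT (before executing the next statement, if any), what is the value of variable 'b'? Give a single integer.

Step 1: declare c=76 at depth 0
Step 2: declare b=(read c)=76 at depth 0
Step 3: enter scope (depth=1)
Step 4: declare b=57 at depth 1
Step 5: declare b=(read c)=76 at depth 1
Step 6: declare d=(read c)=76 at depth 1
Step 7: declare f=(read c)=76 at depth 1
Step 8: declare e=(read c)=76 at depth 1
Step 9: declare a=(read b)=76 at depth 1
Step 10: declare d=(read c)=76 at depth 1
Step 11: declare e=(read f)=76 at depth 1
Step 12: declare c=(read a)=76 at depth 1
Visible at query point: a=76 b=76 c=76 d=76 e=76 f=76

Answer: 76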